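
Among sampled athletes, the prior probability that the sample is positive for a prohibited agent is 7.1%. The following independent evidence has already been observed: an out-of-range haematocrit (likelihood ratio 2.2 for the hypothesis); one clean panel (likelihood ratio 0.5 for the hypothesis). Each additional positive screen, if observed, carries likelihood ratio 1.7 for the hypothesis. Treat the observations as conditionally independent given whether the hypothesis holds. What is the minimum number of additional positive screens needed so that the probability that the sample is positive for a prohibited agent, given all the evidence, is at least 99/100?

14

Prior odds = 0.071/0.929 = 71/929.
Combined Bayes factor of the evidence already in hand = 2.2 × 0.5 = 1.1.
Odds after that evidence = (71/929) × 1.1 = 781/9290.
Target odds = 0.99/0.01 = 99.
Need 1.7ⁿ ≥ 99 ÷ (781/9290) = 83610/71.
1.7¹³ ≈990.458 falls short of 83610/71 but 1.7¹⁴ ≈1683.78 reaches it, so n = 14.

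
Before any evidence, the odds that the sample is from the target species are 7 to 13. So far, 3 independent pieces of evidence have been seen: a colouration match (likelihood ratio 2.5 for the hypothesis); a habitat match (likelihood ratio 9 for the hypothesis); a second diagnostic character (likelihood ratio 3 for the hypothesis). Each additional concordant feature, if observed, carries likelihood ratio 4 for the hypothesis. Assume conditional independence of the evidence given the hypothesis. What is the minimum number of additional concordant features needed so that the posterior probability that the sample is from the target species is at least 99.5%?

Prior odds = 7/13.
Combined Bayes factor of the evidence already in hand = 2.5 × 9 × 3 = 67.5.
Odds after that evidence = (7/13) × 67.5 = 945/26.
Target odds = 0.995/0.005 = 199.
Need 4ⁿ ≥ 199 ÷ (945/26) = 5174/945.
4¹ = 4 falls short of 5174/945 but 4² = 16 reaches it, so n = 2.

2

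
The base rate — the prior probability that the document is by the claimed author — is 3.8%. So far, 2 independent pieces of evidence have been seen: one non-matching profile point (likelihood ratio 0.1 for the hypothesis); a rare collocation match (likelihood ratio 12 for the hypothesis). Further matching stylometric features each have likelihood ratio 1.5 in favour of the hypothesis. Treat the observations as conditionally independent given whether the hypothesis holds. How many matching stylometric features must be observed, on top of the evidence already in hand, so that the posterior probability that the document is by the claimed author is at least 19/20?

Prior odds = 0.038/0.962 = 19/481.
Combined Bayes factor of the evidence already in hand = 0.1 × 12 = 1.2.
Odds after that evidence = (19/481) × 1.2 = 114/2405.
Target odds = 0.95/0.05 = 19.
Need 1.5ⁿ ≥ 19 ÷ (114/2405) = 2405/6.
1.5¹⁴ = 4782969/16384 falls short of 2405/6 but 1.5¹⁵ = 14348907/32768 reaches it, so n = 15.

15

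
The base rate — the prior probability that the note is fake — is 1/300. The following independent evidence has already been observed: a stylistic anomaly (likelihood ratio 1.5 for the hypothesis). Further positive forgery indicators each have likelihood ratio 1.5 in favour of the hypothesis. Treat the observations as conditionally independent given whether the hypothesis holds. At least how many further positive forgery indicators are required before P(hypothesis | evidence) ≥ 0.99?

25

Prior odds = (1/300)/(299/300) = 1/299.
Bayes factor of the evidence already in hand = 1.5.
Odds after that evidence = (1/299) × 1.5 = 3/598.
Target odds = 0.99/0.01 = 99.
Need 1.5ⁿ ≥ 99 ÷ (3/598) = 19734.
1.5²⁴ ≈16834.1 falls short of 19734 but 1.5²⁵ ≈25251.2 reaches it, so n = 25.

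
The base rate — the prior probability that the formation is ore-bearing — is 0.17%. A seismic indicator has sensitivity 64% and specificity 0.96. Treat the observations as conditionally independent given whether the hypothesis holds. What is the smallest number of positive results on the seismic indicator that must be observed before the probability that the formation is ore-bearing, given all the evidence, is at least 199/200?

Prior odds: 0.0017 ÷ 0.9983 = 17/9983.
False-positive rate = 1 − 0.96 = 0.04; likelihood ratio of a positive = 0.64/0.04 = 16.
Target odds: 0.995 ÷ 0.005 = 199.
Need (17/9983) × 16ⁿ ≥ 199, i.e. 16ⁿ ≥ 1986617/17.
16⁴ = 65536 falls short of 1986617/17 but 16⁵ = 1048576 reaches it, so n = 5.

5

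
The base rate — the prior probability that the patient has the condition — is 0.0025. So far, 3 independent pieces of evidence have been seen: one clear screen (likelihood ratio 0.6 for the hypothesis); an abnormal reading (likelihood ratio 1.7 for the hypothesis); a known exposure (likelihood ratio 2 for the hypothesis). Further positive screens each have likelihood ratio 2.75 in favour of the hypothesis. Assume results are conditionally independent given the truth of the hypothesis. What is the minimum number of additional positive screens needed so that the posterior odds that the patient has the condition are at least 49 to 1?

10

Prior odds = 0.0025/0.9975 = 1/399.
Combined Bayes factor of the evidence already in hand = 0.6 × 1.7 × 2 = 2.04.
Odds after that evidence = (1/399) × 2.04 = 17/3325.
Target odds = 49.
Need 2.75ⁿ ≥ 49 ÷ (17/3325) = 162925/17.
2.75⁹ ≈8994.86 falls short of 162925/17 but 2.75¹⁰ ≈24735.9 reaches it, so n = 10.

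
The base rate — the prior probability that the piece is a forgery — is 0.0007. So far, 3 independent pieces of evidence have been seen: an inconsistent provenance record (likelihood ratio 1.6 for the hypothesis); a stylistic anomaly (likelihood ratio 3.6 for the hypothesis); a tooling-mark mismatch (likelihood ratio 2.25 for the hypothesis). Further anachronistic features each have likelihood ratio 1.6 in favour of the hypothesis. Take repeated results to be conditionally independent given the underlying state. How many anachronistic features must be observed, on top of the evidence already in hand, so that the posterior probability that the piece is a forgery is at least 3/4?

13

Prior odds = 0.0007/0.9993 = 7/9993.
Combined Bayes factor of the evidence already in hand = 1.6 × 3.6 × 2.25 = 12.96.
Odds after that evidence = (7/9993) × 12.96 = 756/83275.
Target odds = 0.75/0.25 = 3.
Need 1.6ⁿ ≥ 3 ÷ (756/83275) = 83275/252.
1.6¹² ≈281.475 falls short of 83275/252 but 1.6¹³ ≈450.36 reaches it, so n = 13.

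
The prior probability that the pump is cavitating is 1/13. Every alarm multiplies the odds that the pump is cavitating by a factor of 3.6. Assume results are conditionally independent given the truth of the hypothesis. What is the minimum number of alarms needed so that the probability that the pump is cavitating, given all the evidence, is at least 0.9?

Prior odds = (1/13)/(12/13) = 1/12.
Likelihood ratio per alarm = 3.6.
Target odds: 0.9 ÷ 0.1 = 9.
Need (1/12) × 3.6ⁿ ≥ 9, i.e. 3.6ⁿ ≥ 108.
3.6³ = 46.656 falls short of 108 but 3.6⁴ = 167.9616 reaches it, so n = 4.

4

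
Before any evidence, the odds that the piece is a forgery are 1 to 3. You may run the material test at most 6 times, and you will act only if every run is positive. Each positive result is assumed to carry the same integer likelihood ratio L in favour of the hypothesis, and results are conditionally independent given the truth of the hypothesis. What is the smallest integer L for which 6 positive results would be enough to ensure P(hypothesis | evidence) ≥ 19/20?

Prior odds = 1/3.
Target odds = 0.95/0.05 = 19.
Need L⁶ ≥ 19 ÷ (1/3) = 57.
1⁶ = 1 < 57 ≤ 64 = 2⁶, so L = 2.

2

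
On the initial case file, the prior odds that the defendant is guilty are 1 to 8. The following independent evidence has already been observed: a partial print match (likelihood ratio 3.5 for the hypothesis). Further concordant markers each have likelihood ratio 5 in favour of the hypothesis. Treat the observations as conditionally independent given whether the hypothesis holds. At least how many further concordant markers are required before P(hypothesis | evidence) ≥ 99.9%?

5

Prior odds = 0.125.
Bayes factor of the evidence already in hand = 3.5.
Odds after that evidence = 0.125 × 3.5 = 0.4375.
Target odds = 0.999/0.001 = 999.
Need 5ⁿ ≥ 999 ÷ 0.4375 = 15984/7.
5⁴ = 625 falls short of 15984/7 but 5⁵ = 3125 reaches it, so n = 5.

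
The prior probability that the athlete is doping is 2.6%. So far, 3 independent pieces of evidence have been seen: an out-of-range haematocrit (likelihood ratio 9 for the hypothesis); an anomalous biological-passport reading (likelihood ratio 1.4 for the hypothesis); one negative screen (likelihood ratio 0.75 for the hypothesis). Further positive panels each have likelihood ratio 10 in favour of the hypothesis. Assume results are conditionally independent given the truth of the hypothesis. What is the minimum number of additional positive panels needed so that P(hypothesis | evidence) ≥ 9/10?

2

Prior odds = 0.026/0.974 = 13/487.
Combined Bayes factor of the evidence already in hand = 9 × 1.4 × 0.75 = 9.45.
Odds after that evidence = (13/487) × 9.45 = 2457/9740.
Target odds = 0.9/0.1 = 9.
Need 10ⁿ ≥ 9 ÷ (2457/9740) = 9740/273.
10¹ = 10 falls short of 9740/273 but 10² = 100 reaches it, so n = 2.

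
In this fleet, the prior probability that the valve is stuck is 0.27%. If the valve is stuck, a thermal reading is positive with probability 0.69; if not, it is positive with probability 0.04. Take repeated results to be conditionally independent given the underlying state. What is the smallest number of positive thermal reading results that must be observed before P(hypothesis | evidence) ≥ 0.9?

Prior odds: 0.0027 ÷ 0.9973 = 27/9973.
Likelihood ratio of a positive = 0.69/0.04 = 17.25.
Target odds: 0.9 ÷ 0.1 = 9.
Require 17.25ⁿ ≥ 9 ÷ (27/9973) = 9973/3.
17.25² = 297.5625 falls short of 9973/3 but 17.25³ = 5132.953125 reaches it, so n = 3.

3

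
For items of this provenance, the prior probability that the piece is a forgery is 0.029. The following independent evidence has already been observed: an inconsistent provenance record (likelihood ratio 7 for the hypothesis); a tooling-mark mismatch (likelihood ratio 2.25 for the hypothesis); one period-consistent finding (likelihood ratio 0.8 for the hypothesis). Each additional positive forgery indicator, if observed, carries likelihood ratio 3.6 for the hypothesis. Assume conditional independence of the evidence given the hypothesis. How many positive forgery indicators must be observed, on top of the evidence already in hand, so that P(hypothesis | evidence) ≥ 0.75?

Prior odds = 0.029/0.971 = 29/971.
Combined Bayes factor of the evidence already in hand = 7 × 2.25 × 0.8 = 12.6.
Odds after that evidence = (29/971) × 12.6 = 1827/4855.
Target odds = 0.75/0.25 = 3.
Need 3.6ⁿ ≥ 3 ÷ (1827/4855) = 4855/609.
3.6¹ = 3.6 falls short of 4855/609 but 3.6² = 12.96 reaches it, so n = 2.

2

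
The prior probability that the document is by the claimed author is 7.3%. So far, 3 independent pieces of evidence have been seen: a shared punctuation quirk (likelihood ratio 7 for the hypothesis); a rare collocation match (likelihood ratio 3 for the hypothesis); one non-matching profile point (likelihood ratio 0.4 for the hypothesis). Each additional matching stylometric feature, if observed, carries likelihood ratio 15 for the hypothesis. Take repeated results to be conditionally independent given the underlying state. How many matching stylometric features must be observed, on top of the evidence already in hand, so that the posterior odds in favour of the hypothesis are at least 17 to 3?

1

Prior odds = 0.073/0.927 = 73/927.
Combined Bayes factor of the evidence already in hand = 7 × 3 × 0.4 = 8.4.
Odds after that evidence = (73/927) × 8.4 = 1022/1545.
Target odds = 17/3.
Need 15ⁿ ≥ 17/3 ÷ (1022/1545) = 8755/1022.
15¹ = 15, which meets the required 8755/1022; so n = 1.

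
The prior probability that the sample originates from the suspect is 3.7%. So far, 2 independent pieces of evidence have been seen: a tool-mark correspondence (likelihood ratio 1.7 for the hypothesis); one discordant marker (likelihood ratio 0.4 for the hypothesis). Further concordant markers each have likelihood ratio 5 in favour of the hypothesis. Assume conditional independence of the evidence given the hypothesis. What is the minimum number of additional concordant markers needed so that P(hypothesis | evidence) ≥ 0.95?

5

Prior odds = 0.037/0.963 = 37/963.
Combined Bayes factor of the evidence already in hand = 1.7 × 0.4 = 0.68.
Odds after that evidence = (37/963) × 0.68 = 629/24075.
Target odds = 0.95/0.05 = 19.
Need 5ⁿ ≥ 19 ÷ (629/24075) = 457425/629.
5⁴ = 625 falls short of 457425/629 but 5⁵ = 3125 reaches it, so n = 5.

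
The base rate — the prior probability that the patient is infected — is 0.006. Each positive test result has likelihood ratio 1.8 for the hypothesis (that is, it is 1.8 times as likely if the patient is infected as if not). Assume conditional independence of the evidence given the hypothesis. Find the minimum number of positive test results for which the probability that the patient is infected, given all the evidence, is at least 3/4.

Prior odds: 0.006 ÷ 0.994 = 3/497.
Likelihood ratio per positive test result = 1.8.
Target odds: 0.75 ÷ 0.25 = 3.
Require 1.8ⁿ ≥ 3 ÷ (3/497) = 497.
1.8¹⁰ ≈357.047 falls short of 497 but 1.8¹¹ ≈642.684 reaches it, so n = 11.

11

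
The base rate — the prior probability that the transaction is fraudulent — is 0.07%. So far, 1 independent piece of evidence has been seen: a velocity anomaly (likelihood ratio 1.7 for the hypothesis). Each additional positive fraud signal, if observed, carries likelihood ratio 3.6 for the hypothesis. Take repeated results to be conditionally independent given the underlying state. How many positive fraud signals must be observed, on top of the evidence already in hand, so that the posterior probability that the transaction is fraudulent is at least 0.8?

7

Prior odds = 0.0007/0.9993 = 7/9993.
Bayes factor of the evidence already in hand = 1.7.
Odds after that evidence = (7/9993) × 1.7 = 119/99930.
Target odds = 0.8/0.2 = 4.
Need 3.6ⁿ ≥ 4 ÷ (119/99930) = 399720/119.
3.6⁶ = 34012224/15625 falls short of 399720/119 but 3.6⁷ = 612220032/78125 reaches it, so n = 7.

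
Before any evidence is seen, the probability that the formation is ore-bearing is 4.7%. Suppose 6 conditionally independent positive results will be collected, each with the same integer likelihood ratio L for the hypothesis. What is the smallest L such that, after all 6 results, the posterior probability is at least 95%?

3

Prior odds = 0.047/0.953 = 47/953.
Target odds = 0.95/0.05 = 19.
Need L⁶ ≥ 19 ÷ (47/953) = 18107/47.
2⁶ = 64 < 18107/47 ≤ 729 = 3⁶, so L = 3.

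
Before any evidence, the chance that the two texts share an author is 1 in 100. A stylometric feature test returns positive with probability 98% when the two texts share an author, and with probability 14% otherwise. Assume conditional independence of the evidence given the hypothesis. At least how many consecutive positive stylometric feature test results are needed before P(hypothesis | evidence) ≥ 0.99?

Prior odds: 0.01 ÷ 0.99 = 1/99.
Likelihood ratio of a positive result = 0.98/0.14 = 7.
Target odds: 0.99 ÷ 0.01 = 99.
Require 7ⁿ ≥ 99 ÷ (1/99) = 9801.
7⁴ = 2401 falls short of 9801 but 7⁵ = 16807 reaches it, so n = 5.

5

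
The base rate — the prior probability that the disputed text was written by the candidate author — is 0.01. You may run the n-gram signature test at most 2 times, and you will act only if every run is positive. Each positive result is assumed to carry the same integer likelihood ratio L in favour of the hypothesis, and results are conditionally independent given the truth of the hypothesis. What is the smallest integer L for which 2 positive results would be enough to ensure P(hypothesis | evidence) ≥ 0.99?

Prior odds = 0.01/0.99 = 1/99.
Target odds = 0.99/0.01 = 99.
Need L² ≥ 99 ÷ (1/99) = 9801.
98² = 9604 < 9801 ≤ 9801 = 99², so L = 99.

99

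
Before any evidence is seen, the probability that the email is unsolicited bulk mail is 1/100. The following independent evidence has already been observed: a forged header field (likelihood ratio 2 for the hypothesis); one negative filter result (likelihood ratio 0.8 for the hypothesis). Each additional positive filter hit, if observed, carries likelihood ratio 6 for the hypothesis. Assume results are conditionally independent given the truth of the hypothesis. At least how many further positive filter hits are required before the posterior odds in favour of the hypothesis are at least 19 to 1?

Prior odds = 0.01/0.99 = 1/99.
Combined Bayes factor of the evidence already in hand = 2 × 0.8 = 1.6.
Odds after that evidence = (1/99) × 1.6 = 8/495.
Target odds = 19.
Need 6ⁿ ≥ 19 ÷ (8/495) = 1175.625.
6³ = 216 falls short of 1175.625 but 6⁴ = 1296 reaches it, so n = 4.

4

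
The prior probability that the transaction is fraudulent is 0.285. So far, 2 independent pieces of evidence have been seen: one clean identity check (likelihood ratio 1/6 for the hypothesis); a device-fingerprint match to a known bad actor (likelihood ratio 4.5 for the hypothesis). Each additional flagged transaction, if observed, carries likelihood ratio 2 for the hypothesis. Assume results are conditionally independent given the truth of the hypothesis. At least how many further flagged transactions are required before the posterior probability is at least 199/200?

Prior odds = 0.285/0.715 = 57/143.
Combined Bayes factor of the evidence already in hand = (1/6) × 4.5 = 0.75.
Odds after that evidence = (57/143) × 0.75 = 171/572.
Target odds = 0.995/0.005 = 199.
Need 2ⁿ ≥ 199 ÷ (171/572) = 113828/171.
2⁹ = 512 falls short of 113828/171 but 2¹⁰ = 1024 reaches it, so n = 10.

10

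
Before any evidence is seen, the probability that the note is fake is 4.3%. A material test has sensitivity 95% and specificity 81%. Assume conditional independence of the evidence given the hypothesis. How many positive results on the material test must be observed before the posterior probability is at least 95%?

Prior odds: 0.043 ÷ 0.957 = 43/957.
False-positive rate = 1 − 0.81 = 0.19; likelihood ratio of a positive = 0.95/0.19 = 5.
Target posterior odds = 0.95/0.05 = 19.
Need (43/957) × 5ⁿ ≥ 19, i.e. 5ⁿ ≥ 18183/43.
5³ = 125 falls short of 18183/43 but 5⁴ = 625 reaches it, so n = 4.

4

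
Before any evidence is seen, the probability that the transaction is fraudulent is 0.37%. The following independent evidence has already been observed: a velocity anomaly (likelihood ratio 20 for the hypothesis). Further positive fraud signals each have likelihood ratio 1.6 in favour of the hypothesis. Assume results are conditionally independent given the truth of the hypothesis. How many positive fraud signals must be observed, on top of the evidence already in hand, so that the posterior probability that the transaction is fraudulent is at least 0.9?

Prior odds = 0.0037/0.9963 = 37/9963.
Bayes factor of the evidence already in hand = 20.
Odds after that evidence = (37/9963) × 20 = 740/9963.
Target odds = 0.9/0.1 = 9.
Need 1.6ⁿ ≥ 9 ÷ (740/9963) = 89667/740.
1.6¹⁰ ≈109.951 falls short of 89667/740 but 1.6¹¹ ≈175.922 reaches it, so n = 11.

11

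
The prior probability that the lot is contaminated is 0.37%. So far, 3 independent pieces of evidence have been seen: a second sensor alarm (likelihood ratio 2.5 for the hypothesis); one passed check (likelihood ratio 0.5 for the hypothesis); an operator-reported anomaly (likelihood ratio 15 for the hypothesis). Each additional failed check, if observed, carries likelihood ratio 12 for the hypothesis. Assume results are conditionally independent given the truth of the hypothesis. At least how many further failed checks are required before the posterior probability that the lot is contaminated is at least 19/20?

Prior odds = 0.0037/0.9963 = 37/9963.
Combined Bayes factor of the evidence already in hand = 2.5 × 0.5 × 15 = 18.75.
Odds after that evidence = (37/9963) × 18.75 = 925/13284.
Target odds = 0.95/0.05 = 19.
Need 12ⁿ ≥ 19 ÷ (925/13284) = 252396/925.
12² = 144 falls short of 252396/925 but 12³ = 1728 reaches it, so n = 3.

3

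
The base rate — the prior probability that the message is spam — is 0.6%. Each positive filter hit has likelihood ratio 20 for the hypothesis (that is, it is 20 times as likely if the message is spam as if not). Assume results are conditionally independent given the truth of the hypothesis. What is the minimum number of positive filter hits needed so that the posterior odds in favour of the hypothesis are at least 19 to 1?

3

Prior odds = 0.006/0.994 = 3/497.
Likelihood ratio per positive filter hit = 20.
Target odds = 19.
Require 20ⁿ ≥ 19 ÷ (3/497) = 9443/3.
20² = 400 falls short of 9443/3 but 20³ = 8000 reaches it, so n = 3.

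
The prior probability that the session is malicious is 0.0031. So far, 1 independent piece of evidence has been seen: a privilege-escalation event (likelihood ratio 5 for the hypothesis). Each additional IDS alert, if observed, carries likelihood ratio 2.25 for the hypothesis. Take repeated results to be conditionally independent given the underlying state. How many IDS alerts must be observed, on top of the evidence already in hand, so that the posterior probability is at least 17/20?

8

Prior odds = 0.0031/0.9969 = 31/9969.
Bayes factor of the evidence already in hand = 5.
Odds after that evidence = (31/9969) × 5 = 155/9969.
Target odds = 0.85/0.15 = 17/3.
Need 2.25ⁿ ≥ 17/3 ÷ (155/9969) = 56491/155.
2.25⁷ = 4782969/16384 falls short of 56491/155 but 2.25⁸ = 43046721/65536 reaches it, so n = 8.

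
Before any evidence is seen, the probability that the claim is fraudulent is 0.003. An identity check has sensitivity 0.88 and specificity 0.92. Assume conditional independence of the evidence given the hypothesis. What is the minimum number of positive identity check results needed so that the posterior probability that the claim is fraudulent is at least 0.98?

Prior odds: 0.003 ÷ 0.997 = 3/997.
False-positive rate = 1 − 0.92 = 0.08; likelihood ratio of a positive = 0.88/0.08 = 11.
Target posterior odds = 0.98/0.02 = 49.
Need (3/997) × 11ⁿ ≥ 49, i.e. 11ⁿ ≥ 48853/3.
11⁴ = 14641 falls short of 48853/3 but 11⁵ = 161051 reaches it, so n = 5.

5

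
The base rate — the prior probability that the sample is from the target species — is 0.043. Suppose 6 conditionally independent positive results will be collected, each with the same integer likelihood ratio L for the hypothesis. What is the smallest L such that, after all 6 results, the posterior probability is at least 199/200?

5

Prior odds = 0.043/0.957 = 43/957.
Target odds = 0.995/0.005 = 199.
Need L⁶ ≥ 199 ÷ (43/957) = 190443/43.
4⁶ = 4096 < 190443/43 ≤ 15625 = 5⁶, so L = 5.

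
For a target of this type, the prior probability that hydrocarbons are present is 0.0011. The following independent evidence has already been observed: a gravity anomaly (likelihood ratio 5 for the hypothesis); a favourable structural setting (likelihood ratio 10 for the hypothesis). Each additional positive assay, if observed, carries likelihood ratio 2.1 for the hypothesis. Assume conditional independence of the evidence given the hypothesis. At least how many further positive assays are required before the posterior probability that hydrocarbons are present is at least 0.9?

7

Prior odds = 0.0011/0.9989 = 11/9989.
Combined Bayes factor of the evidence already in hand = 5 × 10 = 50.
Odds after that evidence = (11/9989) × 50 = 550/9989.
Target odds = 0.9/0.1 = 9.
Need 2.1ⁿ ≥ 9 ÷ (550/9989) = 89901/550.
2.1⁶ = 85766121/1000000 falls short of 89901/550 but 2.1⁷ ≈180.109 reaches it, so n = 7.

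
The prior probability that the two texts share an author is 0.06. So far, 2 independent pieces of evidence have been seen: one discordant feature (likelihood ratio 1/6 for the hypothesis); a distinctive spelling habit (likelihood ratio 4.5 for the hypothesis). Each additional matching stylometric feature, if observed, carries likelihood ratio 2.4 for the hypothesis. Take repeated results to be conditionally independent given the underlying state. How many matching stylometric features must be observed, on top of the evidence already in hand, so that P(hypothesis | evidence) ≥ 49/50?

8

Prior odds = 0.06/0.94 = 3/47.
Combined Bayes factor of the evidence already in hand = (1/6) × 4.5 = 0.75.
Odds after that evidence = (3/47) × 0.75 = 9/188.
Target odds = 0.98/0.02 = 49.
Need 2.4ⁿ ≥ 49 ÷ (9/188) = 9212/9.
2.4⁷ = 35831808/78125 falls short of 9212/9 but 2.4⁸ = 429981696/390625 reaches it, so n = 8.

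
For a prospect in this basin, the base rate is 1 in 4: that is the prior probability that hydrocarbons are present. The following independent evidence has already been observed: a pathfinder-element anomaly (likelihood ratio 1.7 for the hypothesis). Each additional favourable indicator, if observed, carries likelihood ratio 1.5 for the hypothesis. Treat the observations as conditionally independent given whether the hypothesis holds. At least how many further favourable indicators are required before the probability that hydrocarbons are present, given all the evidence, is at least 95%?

9

Prior odds = 0.25/0.75 = 1/3.
Bayes factor of the evidence already in hand = 1.7.
Odds after that evidence = (1/3) × 1.7 = 17/30.
Target odds = 0.95/0.05 = 19.
Need 1.5ⁿ ≥ 19 ÷ (17/30) = 570/17.
1.5⁸ = 25.62890625 falls short of 570/17 but 1.5⁹ = 19683/512 reaches it, so n = 9.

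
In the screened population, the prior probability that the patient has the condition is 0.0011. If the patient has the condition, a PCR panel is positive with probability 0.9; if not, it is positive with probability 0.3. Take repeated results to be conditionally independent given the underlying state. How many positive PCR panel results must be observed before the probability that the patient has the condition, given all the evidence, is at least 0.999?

13

Prior odds = 0.0011/0.9989 = 11/9989.
Likelihood ratio of a positive = 0.9/0.3 = 3.
Target posterior odds = 0.999/0.001 = 999.
Require 3ⁿ ≥ 999 ÷ (11/9989) = 9979011/11.
3¹² = 531441 falls short of 9979011/11 but 3¹³ = 1594323 reaches it, so n = 13.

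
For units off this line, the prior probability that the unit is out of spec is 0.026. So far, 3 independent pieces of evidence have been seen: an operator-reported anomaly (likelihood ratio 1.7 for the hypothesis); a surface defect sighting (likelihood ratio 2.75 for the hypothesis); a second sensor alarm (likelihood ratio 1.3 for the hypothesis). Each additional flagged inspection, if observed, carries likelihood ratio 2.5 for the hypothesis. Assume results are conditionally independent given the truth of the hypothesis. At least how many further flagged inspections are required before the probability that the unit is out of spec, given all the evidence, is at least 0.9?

5

Prior odds = 0.026/0.974 = 13/487.
Combined Bayes factor of the evidence already in hand = 1.7 × 2.75 × 1.3 = 6.0775.
Odds after that evidence = (13/487) × 6.0775 = 31603/194800.
Target odds = 0.9/0.1 = 9.
Need 2.5ⁿ ≥ 9 ÷ (31603/194800) = 1753200/31603.
2.5⁴ = 39.0625 falls short of 1753200/31603 but 2.5⁵ = 97.65625 reaches it, so n = 5.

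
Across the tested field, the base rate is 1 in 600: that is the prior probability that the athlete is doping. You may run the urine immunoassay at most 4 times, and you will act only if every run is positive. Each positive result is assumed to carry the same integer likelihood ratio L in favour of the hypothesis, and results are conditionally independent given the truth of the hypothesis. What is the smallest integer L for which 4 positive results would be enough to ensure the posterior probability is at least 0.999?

Prior odds = (1/600)/(599/600) = 1/599.
Target odds = 0.999/0.001 = 999.
Need L⁴ ≥ 999 ÷ (1/599) = 598401.
27⁴ = 531441 < 598401 ≤ 614656 = 28⁴, so L = 28.

28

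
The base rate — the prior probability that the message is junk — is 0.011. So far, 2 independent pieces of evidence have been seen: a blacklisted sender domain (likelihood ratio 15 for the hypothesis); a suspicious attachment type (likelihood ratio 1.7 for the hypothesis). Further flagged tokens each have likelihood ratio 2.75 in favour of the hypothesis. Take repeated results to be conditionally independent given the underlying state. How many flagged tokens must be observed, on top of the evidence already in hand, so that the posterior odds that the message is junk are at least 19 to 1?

5

Prior odds = 0.011/0.989 = 11/989.
Combined Bayes factor of the evidence already in hand = 15 × 1.7 = 25.5.
Odds after that evidence = (11/989) × 25.5 = 561/1978.
Target odds = 19.
Need 2.75ⁿ ≥ 19 ÷ (561/1978) = 37582/561.
2.75⁴ = 57.19140625 falls short of 37582/561 but 2.75⁵ = 161051/1024 reaches it, so n = 5.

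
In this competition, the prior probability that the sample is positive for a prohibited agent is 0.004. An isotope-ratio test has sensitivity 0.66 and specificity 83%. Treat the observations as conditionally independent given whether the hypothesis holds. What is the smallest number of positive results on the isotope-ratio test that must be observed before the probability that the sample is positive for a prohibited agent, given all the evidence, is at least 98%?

Prior odds = 0.004/0.996 = 1/249.
False-positive rate = 1 − 0.83 = 0.17; likelihood ratio of a positive = 0.66/0.17 = 66/17.
Target odds: 0.98 ÷ 0.02 = 49.
Need (1/249) × (66/17)ⁿ ≥ 49, i.e. (66/17)ⁿ ≥ 12201.
(66/17)⁶ ≈3424.29 falls short of 12201 but (66/17)⁷ ≈13294.3 reaches it, so n = 7.

7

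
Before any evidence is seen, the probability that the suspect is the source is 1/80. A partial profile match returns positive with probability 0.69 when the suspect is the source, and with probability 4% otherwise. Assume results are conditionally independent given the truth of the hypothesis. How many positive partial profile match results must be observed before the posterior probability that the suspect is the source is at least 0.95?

Prior odds: 0.0125 ÷ 0.9875 = 1/79.
Likelihood ratio of a positive result = 0.69/0.04 = 17.25.
Target odds: 0.95 ÷ 0.05 = 19.
Require 17.25ⁿ ≥ 19 ÷ (1/79) = 1501.
17.25² = 297.5625 falls short of 1501 but 17.25³ = 5132.953125 reaches it, so n = 3.

3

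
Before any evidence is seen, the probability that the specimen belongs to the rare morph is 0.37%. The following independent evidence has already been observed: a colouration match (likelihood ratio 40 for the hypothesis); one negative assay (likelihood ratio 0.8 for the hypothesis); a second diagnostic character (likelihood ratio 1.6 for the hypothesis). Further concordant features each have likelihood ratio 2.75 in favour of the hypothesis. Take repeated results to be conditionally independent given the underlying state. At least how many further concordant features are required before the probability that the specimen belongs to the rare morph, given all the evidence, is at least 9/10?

Prior odds = 0.0037/0.9963 = 37/9963.
Combined Bayes factor of the evidence already in hand = 40 × 0.8 × 1.6 = 51.2.
Odds after that evidence = (37/9963) × 51.2 = 9472/49815.
Target odds = 0.9/0.1 = 9.
Need 2.75ⁿ ≥ 9 ÷ (9472/49815) = 448335/9472.
2.75³ = 20.796875 falls short of 448335/9472 but 2.75⁴ = 57.19140625 reaches it, so n = 4.

4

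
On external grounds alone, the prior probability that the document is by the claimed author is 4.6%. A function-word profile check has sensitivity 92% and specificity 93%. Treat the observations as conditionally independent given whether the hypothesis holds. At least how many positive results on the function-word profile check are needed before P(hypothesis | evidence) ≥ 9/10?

3

Prior odds = 0.046/0.954 = 23/477.
False-positive rate = 1 − 0.93 = 0.07; likelihood ratio of a positive = 0.92/0.07 = 92/7.
Target posterior odds = 0.9/0.1 = 9.
Need (23/477) × (92/7)ⁿ ≥ 9, i.e. (92/7)ⁿ ≥ 4293/23.
(92/7)² = 8464/49 falls short of 4293/23 but (92/7)³ = 778688/343 reaches it, so n = 3.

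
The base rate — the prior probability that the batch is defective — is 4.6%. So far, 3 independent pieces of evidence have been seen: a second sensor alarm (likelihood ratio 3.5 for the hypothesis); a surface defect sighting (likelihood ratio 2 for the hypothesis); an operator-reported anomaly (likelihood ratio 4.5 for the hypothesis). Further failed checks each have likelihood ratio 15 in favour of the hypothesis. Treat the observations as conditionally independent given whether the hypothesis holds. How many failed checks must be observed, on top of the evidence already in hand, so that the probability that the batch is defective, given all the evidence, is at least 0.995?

2

Prior odds = 0.046/0.954 = 23/477.
Combined Bayes factor of the evidence already in hand = 3.5 × 2 × 4.5 = 31.5.
Odds after that evidence = (23/477) × 31.5 = 161/106.
Target odds = 0.995/0.005 = 199.
Need 15ⁿ ≥ 199 ÷ (161/106) = 21094/161.
15¹ = 15 falls short of 21094/161 but 15² = 225 reaches it, so n = 2.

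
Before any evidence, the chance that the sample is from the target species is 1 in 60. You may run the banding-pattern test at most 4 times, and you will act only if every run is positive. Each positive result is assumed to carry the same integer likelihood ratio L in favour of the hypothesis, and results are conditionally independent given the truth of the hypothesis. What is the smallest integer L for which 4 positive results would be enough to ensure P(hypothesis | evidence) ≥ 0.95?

6

Prior odds = (1/60)/(59/60) = 1/59.
Target odds = 0.95/0.05 = 19.
Need L⁴ ≥ 19 ÷ (1/59) = 1121.
5⁴ = 625 < 1121 ≤ 1296 = 6⁴, so L = 6.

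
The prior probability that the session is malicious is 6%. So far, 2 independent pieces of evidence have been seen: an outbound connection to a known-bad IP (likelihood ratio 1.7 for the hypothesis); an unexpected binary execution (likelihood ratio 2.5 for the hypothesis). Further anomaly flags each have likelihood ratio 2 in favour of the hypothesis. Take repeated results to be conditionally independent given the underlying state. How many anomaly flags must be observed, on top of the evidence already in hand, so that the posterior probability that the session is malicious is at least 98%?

Prior odds = 0.06/0.94 = 3/47.
Combined Bayes factor of the evidence already in hand = 1.7 × 2.5 = 4.25.
Odds after that evidence = (3/47) × 4.25 = 51/188.
Target odds = 0.98/0.02 = 49.
Need 2ⁿ ≥ 49 ÷ (51/188) = 9212/51.
2⁷ = 128 falls short of 9212/51 but 2⁸ = 256 reaches it, so n = 8.

8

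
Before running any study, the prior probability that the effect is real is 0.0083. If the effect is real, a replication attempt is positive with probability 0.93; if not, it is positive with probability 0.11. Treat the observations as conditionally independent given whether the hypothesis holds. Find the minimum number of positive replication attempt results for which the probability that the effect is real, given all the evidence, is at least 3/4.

3

Prior odds = 0.0083/0.9917 = 83/9917.
Likelihood ratio of a positive = 0.93/0.11 = 93/11.
Target posterior odds = 0.75/0.25 = 3.
Require (93/11)ⁿ ≥ 3 ÷ (83/9917) = 29751/83.
(93/11)² = 8649/121 falls short of 29751/83 but (93/11)³ = 804357/1331 reaches it, so n = 3.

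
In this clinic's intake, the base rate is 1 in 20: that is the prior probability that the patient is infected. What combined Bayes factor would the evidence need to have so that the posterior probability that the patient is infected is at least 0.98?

931

Prior odds = 0.05/0.95 = 1/19.
Target odds = 0.98/0.02 = 49.
Required Bayes factor = 49 ÷ (1/19) = 931.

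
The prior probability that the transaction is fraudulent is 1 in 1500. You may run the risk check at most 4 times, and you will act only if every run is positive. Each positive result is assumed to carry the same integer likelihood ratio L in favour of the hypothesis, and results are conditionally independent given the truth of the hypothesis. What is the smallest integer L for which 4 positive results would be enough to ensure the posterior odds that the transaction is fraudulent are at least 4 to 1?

9

Prior odds = (1/1500)/(1499/1500) = 1/1499.
Target odds = 4.
Need L⁴ ≥ 4 ÷ (1/1499) = 5996.
8⁴ = 4096 < 5996 ≤ 6561 = 9⁴, so L = 9.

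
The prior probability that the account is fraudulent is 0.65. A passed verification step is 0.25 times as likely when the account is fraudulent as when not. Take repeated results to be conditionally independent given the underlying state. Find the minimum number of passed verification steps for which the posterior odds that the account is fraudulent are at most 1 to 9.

Prior odds = 0.65/0.35 = 13/7.
Likelihood ratio per passed verification step = 0.25.
Target odds = 1/9.
Require 0.25ⁿ ≤ 1/9 ÷ (13/7) = 7/117.
0.25² = 0.0625 is still above 7/117 but 0.25³ = 0.015625 is at or below it, so n = 3.

3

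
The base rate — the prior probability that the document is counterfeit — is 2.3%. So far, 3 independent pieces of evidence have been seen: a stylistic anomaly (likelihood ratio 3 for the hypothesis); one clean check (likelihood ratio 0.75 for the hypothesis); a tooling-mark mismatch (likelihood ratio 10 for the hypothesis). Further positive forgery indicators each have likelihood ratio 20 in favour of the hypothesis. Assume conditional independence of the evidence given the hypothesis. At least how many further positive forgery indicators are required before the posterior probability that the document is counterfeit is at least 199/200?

2

Prior odds = 0.023/0.977 = 23/977.
Combined Bayes factor of the evidence already in hand = 3 × 0.75 × 10 = 22.5.
Odds after that evidence = (23/977) × 22.5 = 1035/1954.
Target odds = 0.995/0.005 = 199.
Need 20ⁿ ≥ 199 ÷ (1035/1954) = 388846/1035.
20¹ = 20 falls short of 388846/1035 but 20² = 400 reaches it, so n = 2.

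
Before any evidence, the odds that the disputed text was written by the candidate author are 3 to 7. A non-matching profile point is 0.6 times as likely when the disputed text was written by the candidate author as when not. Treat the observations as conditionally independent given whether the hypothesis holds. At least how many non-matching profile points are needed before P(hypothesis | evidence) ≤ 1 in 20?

5

Prior odds = 3/7.
Likelihood ratio per non-matching profile point = 0.6.
Target posterior odds = 0.05/0.95 = 1/19.
Need (3/7) × 0.6ⁿ ≤ 1/19, i.e. 0.6ⁿ ≤ 7/57.
0.6⁴ = 0.1296 is still above 7/57 but 0.6⁵ = 0.07776 is at or below it, so n = 5.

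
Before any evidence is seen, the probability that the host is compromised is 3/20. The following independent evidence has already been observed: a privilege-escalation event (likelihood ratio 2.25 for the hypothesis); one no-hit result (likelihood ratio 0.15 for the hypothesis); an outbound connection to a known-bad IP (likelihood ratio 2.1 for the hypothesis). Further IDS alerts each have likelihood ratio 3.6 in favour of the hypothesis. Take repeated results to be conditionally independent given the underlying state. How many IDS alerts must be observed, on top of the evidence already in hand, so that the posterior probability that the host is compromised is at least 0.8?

3

Prior odds = 0.15/0.85 = 3/17.
Combined Bayes factor of the evidence already in hand = 2.25 × 0.15 × 2.1 = 0.70875.
Odds after that evidence = (3/17) × 0.70875 = 1701/13600.
Target odds = 0.8/0.2 = 4.
Need 3.6ⁿ ≥ 4 ÷ (1701/13600) = 54400/1701.
3.6² = 12.96 falls short of 54400/1701 but 3.6³ = 46.656 reaches it, so n = 3.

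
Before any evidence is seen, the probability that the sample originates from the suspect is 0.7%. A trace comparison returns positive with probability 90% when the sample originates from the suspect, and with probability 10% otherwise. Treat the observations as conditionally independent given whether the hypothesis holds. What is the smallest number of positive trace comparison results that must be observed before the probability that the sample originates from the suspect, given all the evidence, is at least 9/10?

Prior odds: 0.007 ÷ 0.993 = 7/993.
Likelihood ratio of a positive result = 0.9/0.1 = 9.
Target odds: 0.9 ÷ 0.1 = 9.
Need (7/993) × 9ⁿ ≥ 9, i.e. 9ⁿ ≥ 8937/7.
9³ = 729 falls short of 8937/7 but 9⁴ = 6561 reaches it, so n = 4.

4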